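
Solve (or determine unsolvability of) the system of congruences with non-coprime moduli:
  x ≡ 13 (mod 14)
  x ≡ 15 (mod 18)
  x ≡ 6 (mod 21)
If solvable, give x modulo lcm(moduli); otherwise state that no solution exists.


Moduli 14, 18, 21 are not pairwise coprime, so CRT works modulo lcm(m_i) when all pairwise compatibility conditions hold.
Pairwise compatibility: gcd(m_i, m_j) must divide a_i - a_j for every pair.
Merge one congruence at a time:
  Start: x ≡ 13 (mod 14).
  Combine with x ≡ 15 (mod 18): gcd(14, 18) = 2; 15 - 13 = 2, which IS divisible by 2, so compatible.
    Write x = 13 + 14·t and substitute into x ≡ 15 (mod 18): 14·t ≡ 15 − 13 = 2 (mod 18).
    Divide the congruence (and modulus) by g = 2: 7·t ≡ 1 (mod 9).
    The inverse of 7 mod 9 is 4 (since 7·4 = 28 = 3·9 + 1), so t ≡ 4·1 = 4 ≡ 4 (mod 9).
    Then x = 13 + 14·4 = 69, valid modulo lcm(14, 18) = 126: x ≡ 69 (mod 126).
  Combine with x ≡ 6 (mod 21): gcd(126, 21) = 21; 6 - 69 = -63, which IS divisible by 21, so compatible.
    Write x = 69 + 126·t and substitute into x ≡ 6 (mod 21): 126·t ≡ 6 − 69 = -63 (mod 21).
    Divide the congruence (and modulus) by g = 21: 6·t ≡ -3 (mod 1).
    Modulo 1 every t works; take t = 0.
    Then x = 69 + 126·0 = 69, valid modulo lcm(126, 21) = 126: x ≡ 69 (mod 126).
Verify: 69 mod 14 = 13, 69 mod 18 = 15, 69 mod 21 = 6.

x ≡ 69 (mod 126).


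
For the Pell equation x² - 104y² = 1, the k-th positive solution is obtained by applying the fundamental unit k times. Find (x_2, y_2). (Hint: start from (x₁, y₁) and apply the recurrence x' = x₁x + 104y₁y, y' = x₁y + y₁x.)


Step 1: Find the fundamental solution (x₁, y₁) of x² - 104y² = 1.
  Expand √104 as a continued fraction. a₀ = ⌊√104⌋ = 10; iterate m_{k+1} = d_k·a_k − m_k, d_{k+1} = (104 − m_{k+1}²)/d_k, a_{k+1} = ⌊(a₀ + m_{k+1})/d_{k+1}⌋ (starting m₀ = 0, d₀ = 1), with convergents p_k = a_k·p_{k-1} + p_{k-2}, q_k = a_k·q_{k-1} + q_{k-2} (p₋₁ = 1, q₋₁ = 0):
  k = 0: a₀ = 10; p₀/q₀ = 10/1; p₀² − 104·q₀² = 100 − 104 = -4.
  k = 1: m = 10, d = 4, a = ⌊(10 + 10)/4⌋ = 5; p/q = (5·10 + 1)/(5·1 + 0) = 51/5; p² − 104·q² = 2601 − 2600 = 1.
  The first convergent with p² − 104·q² = 1 gives the fundamental solution (x₁, y₁) = (51, 5).
Step 2: Apply the recurrence (x_{n+1}, y_{n+1}) = (x₁x_n + 104y₁y_n, x₁y_n + y₁x_n) repeatedly.
  From (x_1, y_1) = (51, 5): x_2 = 51·51 + 104·5·5 = 5201; y_2 = 51·5 + 5·51 = 510.
Step 3: Verify x_2² - 104·y_2² = 27050401 - 27050400 = 1 (should be 1). ✓

(x_1, y_1) = (51, 5); (x_2, y_2) = (5201, 510).


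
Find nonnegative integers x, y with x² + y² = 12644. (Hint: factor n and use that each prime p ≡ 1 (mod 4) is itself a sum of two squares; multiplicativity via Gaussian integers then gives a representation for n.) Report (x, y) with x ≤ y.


Step 1: Factor n = 12644 = 2^2 · 29 · 109.
Step 2: Check the mod-4 condition on each prime factor: 2 = 2 (special); 29 ≡ 1 (mod 4), exponent 1; 109 ≡ 1 (mod 4), exponent 1.
All primes ≡ 3 (mod 4) appear to even exponent (or don't appear), so by the two-squares theorem n IS expressible as a sum of two squares.
Step 3: Build a representation. Group n = k² · m with k = 2 and m = 29 · 109 = 3161 (a product of primes ≡ 1 (mod 4)); a representation of m scales to one of n via (k·x)² + (k·y)² = k²(x² + y²). Each prime p ≡ 1 (mod 4) is itself a sum of two squares; find a² by testing p − a² for a perfect square:
  29: 29 − 1² = 28, 29 − 2² = 25 = 5² ⇒ 29 = 2² + 5².
  109: 109 − 1² = 108, 109 − 2² = 105, 109 − 3² = 100 = 10² ⇒ 109 = 3² + 10².
  Combine using the Brahmagupta–Fibonacci identity (a² + b²)(c² + d²) = (ac − bd)² + (ad + bc)² = (ac + bd)² + (ad − bc)²:
  29 · 109 = 3161: from (2² + 5²)(3² + 10²), take (2·3 − 5·10, 2·10 + 5·3) = (6 − 50, 20 + 15) = (-44, 35); dropping signs (only squares matter) gives (44, 35); check 44² + 35² = 1936 + 1225 = 3161 ✓.
  Scale by k = 2: (2·44, 2·35) = (88, 70).
Step 4: Order so x ≤ y and verify: 70² + 88² = 4900 + 7744 = 12644 = n. ✓

n = 12644 = 70² + 88² (one valid representation with x ≤ y).


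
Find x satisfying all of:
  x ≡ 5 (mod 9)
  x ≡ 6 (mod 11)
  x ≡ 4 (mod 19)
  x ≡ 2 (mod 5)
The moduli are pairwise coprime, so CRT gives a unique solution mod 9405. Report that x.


Product of moduli M = 9 · 11 · 19 · 5 = 9405.
Merge one congruence at a time:
  Start: x ≡ 5 (mod 9).
  Combine with x ≡ 6 (mod 11); new modulus lcm = 99.
    Write x = 5 + 9·t and substitute into x ≡ 6 (mod 11): 9·t ≡ 6 − 5 = 1 (mod 11).
    The inverse of 9 mod 11 is 5 (since 9·5 = 45 = 4·11 + 1), so t ≡ 5·1 = 5 ≡ 5 (mod 11).
    Then x = 5 + 9·5 = 50, valid modulo lcm(9, 11) = 99: x ≡ 50 (mod 99).
  Combine with x ≡ 4 (mod 19); new modulus lcm = 1881.
    Write x = 50 + 99·t and substitute into x ≡ 4 (mod 19): 99·t ≡ 4 − 50 = -46 (mod 19).
    Reduce coefficients mod 19: 4·t ≡ 11 (mod 19).
    The inverse of 4 mod 19 is 5 (since 4·5 = 20 = 1·19 + 1), so t ≡ 5·11 = 55 ≡ 17 (mod 19).
    Then x = 50 + 99·17 = 1733, valid modulo lcm(99, 19) = 1881: x ≡ 1733 (mod 1881).
  Combine with x ≡ 2 (mod 5); new modulus lcm = 9405.
    Write x = 1733 + 1881·t and substitute into x ≡ 2 (mod 5): 1881·t ≡ 2 − 1733 = -1731 (mod 5).
    Reduce coefficients mod 5: 1·t ≡ 4 (mod 5).
    So t ≡ 4 (mod 5).
    Then x = 1733 + 1881·4 = 9257, valid modulo lcm(1881, 5) = 9405: x ≡ 9257 (mod 9405).
Verify against each original: 9257 mod 9 = 5, 9257 mod 11 = 6, 9257 mod 19 = 4, 9257 mod 5 = 2.

x ≡ 9257 (mod 9405).


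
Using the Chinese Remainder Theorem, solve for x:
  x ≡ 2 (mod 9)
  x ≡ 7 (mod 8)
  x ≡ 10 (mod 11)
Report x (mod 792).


Moduli 9, 8, 11 are pairwise coprime; by CRT there is a unique solution modulo M = 9 · 8 · 11 = 792.
Solve pairwise, accumulating the modulus:
  Start with x ≡ 2 (mod 9).
  Combine with x ≡ 7 (mod 8): since gcd(9, 8) = 1, we get a unique residue mod 72.
    Write x = 2 + 9·t and substitute into x ≡ 7 (mod 8): 9·t ≡ 7 − 2 = 5 (mod 8).
    Reduce coefficients mod 8: 1·t ≡ 5 (mod 8).
    So t ≡ 5 (mod 8).
    Then x = 2 + 9·5 = 47, valid modulo lcm(9, 8) = 72: x ≡ 47 (mod 72).
  Combine with x ≡ 10 (mod 11): since gcd(72, 11) = 1, we get a unique residue mod 792.
    Write x = 47 + 72·t and substitute into x ≡ 10 (mod 11): 72·t ≡ 10 − 47 = -37 (mod 11).
    Reduce coefficients mod 11: 6·t ≡ 7 (mod 11).
    The inverse of 6 mod 11 is 2 (since 6·2 = 12 = 1·11 + 1), so t ≡ 2·7 = 14 ≡ 3 (mod 11).
    Then x = 47 + 72·3 = 263, valid modulo lcm(72, 11) = 792: x ≡ 263 (mod 792).
Verify: 263 mod 9 = 2 ✓, 263 mod 8 = 7 ✓, 263 mod 11 = 10 ✓.

x ≡ 263 (mod 792).


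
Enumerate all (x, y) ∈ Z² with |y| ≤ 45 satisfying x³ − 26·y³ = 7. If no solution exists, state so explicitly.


The equation is x³ - 26y³ = 7. For fixed y, x³ = 26·y³ + 7, so a solution requires the RHS to be a perfect cube.
Strategy: iterate y from -45 to 45, compute RHS = 26·y³ + 7, and check whether it is a (positive or negative) perfect cube.
Check small values of y:
  y = 0: RHS = 7 is not a perfect cube.
  y = 1: RHS = 33 is not a perfect cube.
  y = -1: RHS = -19 is not a perfect cube.
  y = 2: RHS = 215 is not a perfect cube.
  y = -2: RHS = -201 is not a perfect cube.
  y = 3: RHS = 709 is not a perfect cube.
  y = -3: RHS = -695 is not a perfect cube.
Continuing the search up to |y| = 45 finds no solutions either.
No (x, y) in the scanned range satisfies the equation.

No integer solutions with |y| ≤ 45.


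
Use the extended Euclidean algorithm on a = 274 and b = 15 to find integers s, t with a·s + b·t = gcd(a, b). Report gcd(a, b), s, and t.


Euclidean algorithm on (274, 15) — divide until remainder is 0:
  274 = 18 · 15 + 4
  15 = 3 · 4 + 3
  4 = 1 · 3 + 1
  3 = 3 · 1 + 0
gcd(274, 15) = 1.
Track Bezout coefficients alongside the remainders: start with r₀ = 274 = a·1 + b·0 (s = 1, t = 0) and r₁ = 15 = a·0 + b·1 (s = 0, t = 1); each new remainder r_{k+1} = r_{k-1} − q_k·r_k inherits s_{k+1} = s_{k-1} − q_k·s_k, t_{k+1} = t_{k-1} − q_k·t_k, so r_k = a·s_k + b·t_k at every step:
  q = 18: r = 4, s = 1 − 18·0 = 1, t = 0 − 18·1 = -18  (check: 274·1 + 15·(-18) = 4)
  q = 3: r = 3, s = 0 − 3·1 = -3, t = 1 − 3·(-18) = 55  (check: 274·(-3) + 15·55 = 3)
  q = 1: r = 1, s = 1 − 1·(-3) = 4, t = -18 − 1·55 = -73  (check: 274·4 + 15·(-73) = 1)
The row with r = 1 (the gcd) gives the Bezout coefficients s = 4, t = -73.
Result: 274 · (4) + 15 · (-73) = 1.

gcd(274, 15) = 1; s = 4, t = -73 (check: 274·4 + 15·(-73) = 1).


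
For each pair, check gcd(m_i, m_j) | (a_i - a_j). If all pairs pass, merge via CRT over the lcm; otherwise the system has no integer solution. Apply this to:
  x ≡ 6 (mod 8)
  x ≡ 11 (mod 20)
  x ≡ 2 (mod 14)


Moduli 8, 20, 14 are not pairwise coprime, so CRT works modulo lcm(m_i) when all pairwise compatibility conditions hold.
Pairwise compatibility: gcd(m_i, m_j) must divide a_i - a_j for every pair.
Merge one congruence at a time:
  Start: x ≡ 6 (mod 8).
  Combine with x ≡ 11 (mod 20): gcd(8, 20) = 4, and 11 - 6 = 5 is NOT divisible by 4.
    ⇒ system is inconsistent (no integer solution).

No solution (the system is inconsistent).


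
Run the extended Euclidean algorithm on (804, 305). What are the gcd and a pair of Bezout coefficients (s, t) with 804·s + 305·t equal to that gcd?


Euclidean algorithm on (804, 305) — divide until remainder is 0:
  804 = 2 · 305 + 194
  305 = 1 · 194 + 111
  194 = 1 · 111 + 83
  111 = 1 · 83 + 28
  83 = 2 · 28 + 27
  28 = 1 · 27 + 1
  27 = 27 · 1 + 0
gcd(804, 305) = 1.
Track Bezout coefficients alongside the remainders: start with r₀ = 804 = a·1 + b·0 (s = 1, t = 0) and r₁ = 305 = a·0 + b·1 (s = 0, t = 1); each new remainder r_{k+1} = r_{k-1} − q_k·r_k inherits s_{k+1} = s_{k-1} − q_k·s_k, t_{k+1} = t_{k-1} − q_k·t_k, so r_k = a·s_k + b·t_k at every step:
  q = 2: r = 194, s = 1 − 2·0 = 1, t = 0 − 2·1 = -2  (check: 804·1 + 305·(-2) = 194)
  q = 1: r = 111, s = 0 − 1·1 = -1, t = 1 − 1·(-2) = 3  (check: 804·(-1) + 305·3 = 111)
  q = 1: r = 83, s = 1 − 1·(-1) = 2, t = -2 − 1·3 = -5  (check: 804·2 + 305·(-5) = 83)
  q = 1: r = 28, s = -1 − 1·2 = -3, t = 3 − 1·(-5) = 8  (check: 804·(-3) + 305·8 = 28)
  q = 2: r = 27, s = 2 − 2·(-3) = 8, t = -5 − 2·8 = -21  (check: 804·8 + 305·(-21) = 27)
  q = 1: r = 1, s = -3 − 1·8 = -11, t = 8 − 1·(-21) = 29  (check: 804·(-11) + 305·29 = 1)
The row with r = 1 (the gcd) gives the Bezout coefficients s = -11, t = 29.
Result: 804 · (-11) + 305 · (29) = 1.

gcd(804, 305) = 1; s = -11, t = 29 (check: 804·(-11) + 305·29 = 1).


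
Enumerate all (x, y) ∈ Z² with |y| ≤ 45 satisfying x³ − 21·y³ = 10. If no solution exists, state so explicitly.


The equation is x³ - 21y³ = 10. For fixed y, x³ = 21·y³ + 10, so a solution requires the RHS to be a perfect cube.
Strategy: iterate y from -45 to 45, compute RHS = 21·y³ + 10, and check whether it is a (positive or negative) perfect cube.
Check small values of y:
  y = 0: RHS = 10 is not a perfect cube.
  y = 1: RHS = 31 is not a perfect cube.
  y = -1: RHS = -11 is not a perfect cube.
  y = 2: RHS = 178 is not a perfect cube.
  y = -2: RHS = -158 is not a perfect cube.
  y = 3: RHS = 577 is not a perfect cube.
  y = -3: RHS = -557 is not a perfect cube.
Continuing the search up to |y| = 45 finds no solutions either.
No (x, y) in the scanned range satisfies the equation.

No integer solutions with |y| ≤ 45.


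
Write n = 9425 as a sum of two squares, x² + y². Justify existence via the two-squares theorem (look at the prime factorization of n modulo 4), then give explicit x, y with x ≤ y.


Step 1: Factor n = 9425 = 5^2 · 13 · 29.
Step 2: Check the mod-4 condition on each prime factor: 5 ≡ 1 (mod 4), exponent 2; 13 ≡ 1 (mod 4), exponent 1; 29 ≡ 1 (mod 4), exponent 1.
All primes ≡ 3 (mod 4) appear to even exponent (or don't appear), so by the two-squares theorem n IS expressible as a sum of two squares.
Step 3: Build a representation. Group n = k² · m with k = 5 and m = 13 · 29 = 377 (a product of primes ≡ 1 (mod 4)); a representation of m scales to one of n via (k·x)² + (k·y)² = k²(x² + y²). Each prime p ≡ 1 (mod 4) is itself a sum of two squares; find a² by testing p − a² for a perfect square:
  13: 13 − 1² = 12, 13 − 2² = 9 = 3² ⇒ 13 = 2² + 3².
  29: 29 − 1² = 28, 29 − 2² = 25 = 5² ⇒ 29 = 2² + 5².
  Combine using the Brahmagupta–Fibonacci identity (a² + b²)(c² + d²) = (ac − bd)² + (ad + bc)² = (ac + bd)² + (ad − bc)²:
  13 · 29 = 377: from (2² + 3²)(2² + 5²), take (2·2 − 3·5, 2·5 + 3·2) = (4 − 15, 10 + 6) = (-11, 16); dropping signs (only squares matter) gives (11, 16); check 11² + 16² = 121 + 256 = 377 ✓.
  Scale by k = 5: (5·11, 5·16) = (55, 80).
Step 4: Order so x ≤ y and verify: 55² + 80² = 3025 + 6400 = 9425 = n. ✓

n = 9425 = 55² + 80² (one valid representation with x ≤ y).


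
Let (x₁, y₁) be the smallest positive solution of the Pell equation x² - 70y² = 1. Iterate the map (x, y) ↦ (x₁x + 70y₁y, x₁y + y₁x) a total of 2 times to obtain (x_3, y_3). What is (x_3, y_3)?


Step 1: Find the fundamental solution (x₁, y₁) of x² - 70y² = 1.
  Expand √70 as a continued fraction. a₀ = ⌊√70⌋ = 8; iterate m_{k+1} = d_k·a_k − m_k, d_{k+1} = (70 − m_{k+1}²)/d_k, a_{k+1} = ⌊(a₀ + m_{k+1})/d_{k+1}⌋ (starting m₀ = 0, d₀ = 1), with convergents p_k = a_k·p_{k-1} + p_{k-2}, q_k = a_k·q_{k-1} + q_{k-2} (p₋₁ = 1, q₋₁ = 0):
  k = 0: a₀ = 8; p₀/q₀ = 8/1; p₀² − 70·q₀² = 64 − 70 = -6.
  k = 1: m = 8, d = 6, a = ⌊(8 + 8)/6⌋ = 2; p/q = (2·8 + 1)/(2·1 + 0) = 17/2; p² − 70·q² = 289 − 280 = 9.
  k = 2: m = 4, d = 9, a = ⌊(8 + 4)/9⌋ = 1; p/q = (1·17 + 8)/(1·2 + 1) = 25/3; p² − 70·q² = 625 − 630 = -5.
  k = 3: m = 5, d = 5, a = ⌊(8 + 5)/5⌋ = 2; p/q = (2·25 + 17)/(2·3 + 2) = 67/8; p² − 70·q² = 4489 − 4480 = 9.
  k = 4: m = 5, d = 9, a = ⌊(8 + 5)/9⌋ = 1; p/q = (1·67 + 25)/(1·8 + 3) = 92/11; p² − 70·q² = 8464 − 8470 = -6.
  k = 5: m = 4, d = 6, a = ⌊(8 + 4)/6⌋ = 2; p/q = (2·92 + 67)/(2·11 + 8) = 251/30; p² − 70·q² = 63001 − 63000 = 1.
  The first convergent with p² − 70·q² = 1 gives the fundamental solution (x₁, y₁) = (251, 30).
Step 2: Apply the recurrence (x_{n+1}, y_{n+1}) = (x₁x_n + 70y₁y_n, x₁y_n + y₁x_n) repeatedly.
  From (x_1, y_1) = (251, 30): x_2 = 251·251 + 70·30·30 = 126001; y_2 = 251·30 + 30·251 = 15060.
  From (x_2, y_2) = (126001, 15060): x_3 = 251·126001 + 70·30·15060 = 63252251; y_3 = 251·15060 + 30·126001 = 7560090.
Step 3: Verify x_3² - 70·y_3² = 4000847256567001 - 4000847256567000 = 1 (should be 1). ✓

(x_1, y_1) = (251, 30); (x_3, y_3) = (63252251, 7560090).


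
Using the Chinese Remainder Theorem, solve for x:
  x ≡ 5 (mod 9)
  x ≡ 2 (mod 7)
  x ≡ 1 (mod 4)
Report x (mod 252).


Moduli 9, 7, 4 are pairwise coprime; by CRT there is a unique solution modulo M = 9 · 7 · 4 = 252.
Solve pairwise, accumulating the modulus:
  Start with x ≡ 5 (mod 9).
  Combine with x ≡ 2 (mod 7): since gcd(9, 7) = 1, we get a unique residue mod 63.
    Write x = 5 + 9·t and substitute into x ≡ 2 (mod 7): 9·t ≡ 2 − 5 = -3 (mod 7).
    Reduce coefficients mod 7: 2·t ≡ 4 (mod 7).
    The inverse of 2 mod 7 is 4 (since 2·4 = 8 = 1·7 + 1), so t ≡ 4·4 = 16 ≡ 2 (mod 7).
    Then x = 5 + 9·2 = 23, valid modulo lcm(9, 7) = 63: x ≡ 23 (mod 63).
  Combine with x ≡ 1 (mod 4): since gcd(63, 4) = 1, we get a unique residue mod 252.
    Write x = 23 + 63·t and substitute into x ≡ 1 (mod 4): 63·t ≡ 1 − 23 = -22 (mod 4).
    Reduce coefficients mod 4: 3·t ≡ 2 (mod 4).
    The inverse of 3 mod 4 is 3 (since 3·3 = 9 = 2·4 + 1), so t ≡ 3·2 = 6 ≡ 2 (mod 4).
    Then x = 23 + 63·2 = 149, valid modulo lcm(63, 4) = 252: x ≡ 149 (mod 252).
Verify: 149 mod 9 = 5 ✓, 149 mod 7 = 2 ✓, 149 mod 4 = 1 ✓.

x ≡ 149 (mod 252).


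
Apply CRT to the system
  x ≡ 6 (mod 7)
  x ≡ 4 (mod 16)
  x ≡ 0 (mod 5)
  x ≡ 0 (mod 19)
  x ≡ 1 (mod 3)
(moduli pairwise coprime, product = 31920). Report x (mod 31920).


Product of moduli M = 7 · 16 · 5 · 19 · 3 = 31920.
Merge one congruence at a time:
  Start: x ≡ 6 (mod 7).
  Combine with x ≡ 4 (mod 16); new modulus lcm = 112.
    Write x = 6 + 7·t and substitute into x ≡ 4 (mod 16): 7·t ≡ 4 − 6 = -2 (mod 16).
    Reduce coefficients mod 16: 7·t ≡ 14 (mod 16).
    The inverse of 7 mod 16 is 7 (since 7·7 = 49 = 3·16 + 1), so t ≡ 7·14 = 98 ≡ 2 (mod 16).
    Then x = 6 + 7·2 = 20, valid modulo lcm(7, 16) = 112: x ≡ 20 (mod 112).
  Combine with x ≡ 0 (mod 5); new modulus lcm = 560.
    Write x = 20 + 112·t and substitute into x ≡ 0 (mod 5): 112·t ≡ 0 − 20 = -20 (mod 5).
    Reduce coefficients mod 5: 2·t ≡ 0 (mod 5).
    The inverse of 2 mod 5 is 3 (since 2·3 = 6 = 1·5 + 1), so t ≡ 3·0 = 0 ≡ 0 (mod 5).
    Then x = 20 + 112·0 = 20, valid modulo lcm(112, 5) = 560: x ≡ 20 (mod 560).
  Combine with x ≡ 0 (mod 19); new modulus lcm = 10640.
    Write x = 20 + 560·t and substitute into x ≡ 0 (mod 19): 560·t ≡ 0 − 20 = -20 (mod 19).
    Reduce coefficients mod 19: 9·t ≡ 18 (mod 19).
    The inverse of 9 mod 19 is 17 (since 9·17 = 153 = 8·19 + 1), so t ≡ 17·18 = 306 ≡ 2 (mod 19).
    Then x = 20 + 560·2 = 1140, valid modulo lcm(560, 19) = 10640: x ≡ 1140 (mod 10640).
  Combine with x ≡ 1 (mod 3); new modulus lcm = 31920.
    Write x = 1140 + 10640·t and substitute into x ≡ 1 (mod 3): 10640·t ≡ 1 − 1140 = -1139 (mod 3).
    Reduce coefficients mod 3: 2·t ≡ 1 (mod 3).
    The inverse of 2 mod 3 is 2 (since 2·2 = 4 = 1·3 + 1), so t ≡ 2·1 = 2 ≡ 2 (mod 3).
    Then x = 1140 + 10640·2 = 22420, valid modulo lcm(10640, 3) = 31920: x ≡ 22420 (mod 31920).
Verify against each original: 22420 mod 7 = 6, 22420 mod 16 = 4, 22420 mod 5 = 0, 22420 mod 19 = 0, 22420 mod 3 = 1.

x ≡ 22420 (mod 31920).


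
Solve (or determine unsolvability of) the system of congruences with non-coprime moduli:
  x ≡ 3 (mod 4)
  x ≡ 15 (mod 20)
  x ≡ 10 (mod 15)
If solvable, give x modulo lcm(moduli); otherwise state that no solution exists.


Moduli 4, 20, 15 are not pairwise coprime, so CRT works modulo lcm(m_i) when all pairwise compatibility conditions hold.
Pairwise compatibility: gcd(m_i, m_j) must divide a_i - a_j for every pair.
Merge one congruence at a time:
  Start: x ≡ 3 (mod 4).
  Combine with x ≡ 15 (mod 20): gcd(4, 20) = 4; 15 - 3 = 12, which IS divisible by 4, so compatible.
    Write x = 3 + 4·t and substitute into x ≡ 15 (mod 20): 4·t ≡ 15 − 3 = 12 (mod 20).
    Divide the congruence (and modulus) by g = 4: 1·t ≡ 3 (mod 5).
    So t ≡ 3 (mod 5).
    Then x = 3 + 4·3 = 15, valid modulo lcm(4, 20) = 20: x ≡ 15 (mod 20).
  Combine with x ≡ 10 (mod 15): gcd(20, 15) = 5; 10 - 15 = -5, which IS divisible by 5, so compatible.
    Write x = 15 + 20·t and substitute into x ≡ 10 (mod 15): 20·t ≡ 10 − 15 = -5 (mod 15).
    Divide the congruence (and modulus) by g = 5: 4·t ≡ -1 (mod 3).
    Reduce coefficients mod 3: 1·t ≡ 2 (mod 3).
    So t ≡ 2 (mod 3).
    Then x = 15 + 20·2 = 55, valid modulo lcm(20, 15) = 60: x ≡ 55 (mod 60).
Verify: 55 mod 4 = 3, 55 mod 20 = 15, 55 mod 15 = 10.

x ≡ 55 (mod 60).


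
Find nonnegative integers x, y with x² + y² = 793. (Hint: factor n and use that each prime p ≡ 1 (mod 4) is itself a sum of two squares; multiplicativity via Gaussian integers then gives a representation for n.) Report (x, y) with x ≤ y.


Step 1: Factor n = 793 = 13 · 61.
Step 2: Check the mod-4 condition on each prime factor: 13 ≡ 1 (mod 4), exponent 1; 61 ≡ 1 (mod 4), exponent 1.
All primes ≡ 3 (mod 4) appear to even exponent (or don't appear), so by the two-squares theorem n IS expressible as a sum of two squares.
Step 3: Build a representation. Here n = 13 · 61 is a product of primes ≡ 1 (mod 4). Each prime p ≡ 1 (mod 4) is itself a sum of two squares; find a² by testing p − a² for a perfect square:
  13: 13 − 1² = 12, 13 − 2² = 9 = 3² ⇒ 13 = 2² + 3².
  61: 61 − 1² = 60, 61 − 2² = 57, 61 − 3² = 52, 61 − 4² = 45, 61 − 5² = 36 = 6² ⇒ 61 = 5² + 6².
  Combine using the Brahmagupta–Fibonacci identity (a² + b²)(c² + d²) = (ac − bd)² + (ad + bc)² = (ac + bd)² + (ad − bc)²:
  13 · 61 = 793: from (2² + 3²)(5² + 6²), take (2·5 − 3·6, 2·6 + 3·5) = (10 − 18, 12 + 15) = (-8, 27); dropping signs (only squares matter) gives (8, 27); check 8² + 27² = 64 + 729 = 793 ✓.
Step 4: Order so x ≤ y and verify: 8² + 27² = 64 + 729 = 793 = n. ✓

n = 793 = 8² + 27² (one valid representation with x ≤ y).


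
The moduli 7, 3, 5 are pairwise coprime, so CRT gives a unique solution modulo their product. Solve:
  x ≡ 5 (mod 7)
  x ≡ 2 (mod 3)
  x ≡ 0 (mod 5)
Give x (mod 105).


Moduli 7, 3, 5 are pairwise coprime; by CRT there is a unique solution modulo M = 7 · 3 · 5 = 105.
Solve pairwise, accumulating the modulus:
  Start with x ≡ 5 (mod 7).
  Combine with x ≡ 2 (mod 3): since gcd(7, 3) = 1, we get a unique residue mod 21.
    Write x = 5 + 7·t and substitute into x ≡ 2 (mod 3): 7·t ≡ 2 − 5 = -3 (mod 3).
    Reduce coefficients mod 3: 1·t ≡ 0 (mod 3).
    So t ≡ 0 (mod 3).
    Then x = 5 + 7·0 = 5, valid modulo lcm(7, 3) = 21: x ≡ 5 (mod 21).
  Combine with x ≡ 0 (mod 5): since gcd(21, 5) = 1, we get a unique residue mod 105.
    Write x = 5 + 21·t and substitute into x ≡ 0 (mod 5): 21·t ≡ 0 − 5 = -5 (mod 5).
    Reduce coefficients mod 5: 1·t ≡ 0 (mod 5).
    So t ≡ 0 (mod 5).
    Then x = 5 + 21·0 = 5, valid modulo lcm(21, 5) = 105: x ≡ 5 (mod 105).
Verify: 5 mod 7 = 5 ✓, 5 mod 3 = 2 ✓, 5 mod 5 = 0 ✓.

x ≡ 5 (mod 105).


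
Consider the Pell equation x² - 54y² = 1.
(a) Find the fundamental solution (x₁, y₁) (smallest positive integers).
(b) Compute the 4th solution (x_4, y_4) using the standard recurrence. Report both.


Step 1: Find the fundamental solution (x₁, y₁) of x² - 54y² = 1.
  Expand √54 as a continued fraction. a₀ = ⌊√54⌋ = 7; iterate m_{k+1} = d_k·a_k − m_k, d_{k+1} = (54 − m_{k+1}²)/d_k, a_{k+1} = ⌊(a₀ + m_{k+1})/d_{k+1}⌋ (starting m₀ = 0, d₀ = 1), with convergents p_k = a_k·p_{k-1} + p_{k-2}, q_k = a_k·q_{k-1} + q_{k-2} (p₋₁ = 1, q₋₁ = 0):
  k = 0: a₀ = 7; p₀/q₀ = 7/1; p₀² − 54·q₀² = 49 − 54 = -5.
  k = 1: m = 7, d = 5, a = ⌊(7 + 7)/5⌋ = 2; p/q = (2·7 + 1)/(2·1 + 0) = 15/2; p² − 54·q² = 225 − 216 = 9.
  k = 2: m = 3, d = 9, a = ⌊(7 + 3)/9⌋ = 1; p/q = (1·15 + 7)/(1·2 + 1) = 22/3; p² − 54·q² = 484 − 486 = -2.
  k = 3: m = 6, d = 2, a = ⌊(7 + 6)/2⌋ = 6; p/q = (6·22 + 15)/(6·3 + 2) = 147/20; p² − 54·q² = 21609 − 21600 = 9.
  k = 4: m = 6, d = 9, a = ⌊(7 + 6)/9⌋ = 1; p/q = (1·147 + 22)/(1·20 + 3) = 169/23; p² − 54·q² = 28561 − 28566 = -5.
  k = 5: m = 3, d = 5, a = ⌊(7 + 3)/5⌋ = 2; p/q = (2·169 + 147)/(2·23 + 20) = 485/66; p² − 54·q² = 235225 − 235224 = 1.
  The first convergent with p² − 54·q² = 1 gives the fundamental solution (x₁, y₁) = (485, 66).
Step 2: Apply the recurrence (x_{n+1}, y_{n+1}) = (x₁x_n + 54y₁y_n, x₁y_n + y₁x_n) repeatedly.
  From (x_1, y_1) = (485, 66): x_2 = 485·485 + 54·66·66 = 470449; y_2 = 485·66 + 66·485 = 64020.
  From (x_2, y_2) = (470449, 64020): x_3 = 485·470449 + 54·66·64020 = 456335045; y_3 = 485·64020 + 66·470449 = 62099334.
  From (x_3, y_3) = (456335045, 62099334): x_4 = 485·456335045 + 54·66·62099334 = 442644523201; y_4 = 485·62099334 + 66·456335045 = 60236289960.
Step 3: Verify x_4² - 54·y_4² = 195934173919840627286401 - 195934173919840627286400 = 1 (should be 1). ✓

(x_1, y_1) = (485, 66); (x_4, y_4) = (442644523201, 60236289960).


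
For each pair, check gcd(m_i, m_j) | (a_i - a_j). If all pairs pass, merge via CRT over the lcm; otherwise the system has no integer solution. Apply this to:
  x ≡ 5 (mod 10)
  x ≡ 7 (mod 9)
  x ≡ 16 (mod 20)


Moduli 10, 9, 20 are not pairwise coprime, so CRT works modulo lcm(m_i) when all pairwise compatibility conditions hold.
Pairwise compatibility: gcd(m_i, m_j) must divide a_i - a_j for every pair.
Merge one congruence at a time:
  Start: x ≡ 5 (mod 10).
  Combine with x ≡ 7 (mod 9): gcd(10, 9) = 1; 7 - 5 = 2, which IS divisible by 1, so compatible.
    Write x = 5 + 10·t and substitute into x ≡ 7 (mod 9): 10·t ≡ 7 − 5 = 2 (mod 9).
    Reduce coefficients mod 9: 1·t ≡ 2 (mod 9).
    So t ≡ 2 (mod 9).
    Then x = 5 + 10·2 = 25, valid modulo lcm(10, 9) = 90: x ≡ 25 (mod 90).
  Combine with x ≡ 16 (mod 20): gcd(90, 20) = 10, and 16 - 25 = -9 is NOT divisible by 10.
    ⇒ system is inconsistent (no integer solution).

No solution (the system is inconsistent).


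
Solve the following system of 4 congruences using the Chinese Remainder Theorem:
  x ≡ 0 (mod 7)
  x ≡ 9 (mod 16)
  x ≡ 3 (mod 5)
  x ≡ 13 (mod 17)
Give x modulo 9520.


Product of moduli M = 7 · 16 · 5 · 17 = 9520.
Merge one congruence at a time:
  Start: x ≡ 0 (mod 7).
  Combine with x ≡ 9 (mod 16); new modulus lcm = 112.
    Write x = 0 + 7·t and substitute into x ≡ 9 (mod 16): 7·t ≡ 9 − 0 = 9 (mod 16).
    The inverse of 7 mod 16 is 7 (since 7·7 = 49 = 3·16 + 1), so t ≡ 7·9 = 63 ≡ 15 (mod 16).
    Then x = 0 + 7·15 = 105, valid modulo lcm(7, 16) = 112: x ≡ 105 (mod 112).
  Combine with x ≡ 3 (mod 5); new modulus lcm = 560.
    Write x = 105 + 112·t and substitute into x ≡ 3 (mod 5): 112·t ≡ 3 − 105 = -102 (mod 5).
    Reduce coefficients mod 5: 2·t ≡ 3 (mod 5).
    The inverse of 2 mod 5 is 3 (since 2·3 = 6 = 1·5 + 1), so t ≡ 3·3 = 9 ≡ 4 (mod 5).
    Then x = 105 + 112·4 = 553, valid modulo lcm(112, 5) = 560: x ≡ 553 (mod 560).
  Combine with x ≡ 13 (mod 17); new modulus lcm = 9520.
    Write x = 553 + 560·t and substitute into x ≡ 13 (mod 17): 560·t ≡ 13 − 553 = -540 (mod 17).
    Reduce coefficients mod 17: 16·t ≡ 4 (mod 17).
    The inverse of 16 mod 17 is 16 (since 16·16 = 256 = 15·17 + 1), so t ≡ 16·4 = 64 ≡ 13 (mod 17).
    Then x = 553 + 560·13 = 7833, valid modulo lcm(560, 17) = 9520: x ≡ 7833 (mod 9520).
Verify against each original: 7833 mod 7 = 0, 7833 mod 16 = 9, 7833 mod 5 = 3, 7833 mod 17 = 13.

x ≡ 7833 (mod 9520).


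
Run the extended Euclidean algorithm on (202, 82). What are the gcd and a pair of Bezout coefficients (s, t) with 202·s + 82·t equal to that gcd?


Euclidean algorithm on (202, 82) — divide until remainder is 0:
  202 = 2 · 82 + 38
  82 = 2 · 38 + 6
  38 = 6 · 6 + 2
  6 = 3 · 2 + 0
gcd(202, 82) = 2.
Track Bezout coefficients alongside the remainders: start with r₀ = 202 = a·1 + b·0 (s = 1, t = 0) and r₁ = 82 = a·0 + b·1 (s = 0, t = 1); each new remainder r_{k+1} = r_{k-1} − q_k·r_k inherits s_{k+1} = s_{k-1} − q_k·s_k, t_{k+1} = t_{k-1} − q_k·t_k, so r_k = a·s_k + b·t_k at every step:
  q = 2: r = 38, s = 1 − 2·0 = 1, t = 0 − 2·1 = -2  (check: 202·1 + 82·(-2) = 38)
  q = 2: r = 6, s = 0 − 2·1 = -2, t = 1 − 2·(-2) = 5  (check: 202·(-2) + 82·5 = 6)
  q = 6: r = 2, s = 1 − 6·(-2) = 13, t = -2 − 6·5 = -32  (check: 202·13 + 82·(-32) = 2)
The row with r = 2 (the gcd) gives the Bezout coefficients s = 13, t = -32.
Result: 202 · (13) + 82 · (-32) = 2.

gcd(202, 82) = 2; s = 13, t = -32 (check: 202·13 + 82·(-32) = 2).


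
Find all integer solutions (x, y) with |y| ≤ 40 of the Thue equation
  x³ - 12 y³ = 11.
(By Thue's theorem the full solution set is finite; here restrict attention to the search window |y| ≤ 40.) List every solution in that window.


The equation is x³ - 12y³ = 11. For fixed y, x³ = 12·y³ + 11, so a solution requires the RHS to be a perfect cube.
Strategy: iterate y from -40 to 40, compute RHS = 12·y³ + 11, and check whether it is a (positive or negative) perfect cube.
Check small values of y:
  y = 0: RHS = 11 is not a perfect cube.
  y = 1: RHS = 23 is not a perfect cube.
  y = -1: RHS = -1 = (-1)³ ⇒ x = -1 works.
  y = 2: RHS = 107 is not a perfect cube.
  y = -2: RHS = -85 is not a perfect cube.
  y = 3: RHS = 335 is not a perfect cube.
  y = -3: RHS = -313 is not a perfect cube.
Continuing the search up to |y| = 40 finds no further solutions beyond those listed.
Collected solutions: (-1, -1).

Solutions (with |y| ≤ 40): (-1, -1).


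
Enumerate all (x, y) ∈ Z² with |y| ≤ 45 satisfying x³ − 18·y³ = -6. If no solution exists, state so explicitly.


The equation is x³ - 18y³ = -6. For fixed y, x³ = 18·y³ − 6, so a solution requires the RHS to be a perfect cube.
Strategy: iterate y from -45 to 45, compute RHS = 18·y³ − 6, and check whether it is a (positive or negative) perfect cube.
Check small values of y:
  y = 0: RHS = -6 is not a perfect cube.
  y = 1: RHS = 12 is not a perfect cube.
  y = -1: RHS = -24 is not a perfect cube.
  y = 2: RHS = 138 is not a perfect cube.
  y = -2: RHS = -150 is not a perfect cube.
  y = 3: RHS = 480 is not a perfect cube.
  y = -3: RHS = -492 is not a perfect cube.
Continuing the search up to |y| = 45 finds no solutions either.
No (x, y) in the scanned range satisfies the equation.

No integer solutions with |y| ≤ 45.


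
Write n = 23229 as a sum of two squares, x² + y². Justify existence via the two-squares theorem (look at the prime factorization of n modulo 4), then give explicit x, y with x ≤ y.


Step 1: Factor n = 23229 = 3^2 · 29 · 89.
Step 2: Check the mod-4 condition on each prime factor: 3 ≡ 3 (mod 4), exponent 2 (must be even); 29 ≡ 1 (mod 4), exponent 1; 89 ≡ 1 (mod 4), exponent 1.
All primes ≡ 3 (mod 4) appear to even exponent (or don't appear), so by the two-squares theorem n IS expressible as a sum of two squares.
Step 3: Build a representation. Group n = k² · m with k = 3 and m = 29 · 89 = 2581 (a product of primes ≡ 1 (mod 4)); a representation of m scales to one of n via (k·x)² + (k·y)² = k²(x² + y²). Each prime p ≡ 1 (mod 4) is itself a sum of two squares; find a² by testing p − a² for a perfect square:
  29: 29 − 1² = 28, 29 − 2² = 25 = 5² ⇒ 29 = 2² + 5².
  89: 89 − 1² = 88, 89 − 2² = 85, 89 − 3² = 80, 89 − 4² = 73, 89 − 5² = 64 = 8² ⇒ 89 = 5² + 8².
  Combine using the Brahmagupta–Fibonacci identity (a² + b²)(c² + d²) = (ac − bd)² + (ad + bc)² = (ac + bd)² + (ad − bc)²:
  29 · 89 = 2581: from (2² + 5²)(5² + 8²), take (2·5 − 5·8, 2·8 + 5·5) = (10 − 40, 16 + 25) = (-30, 41); dropping signs (only squares matter) gives (30, 41); check 30² + 41² = 900 + 1681 = 2581 ✓.
  Scale by k = 3: (3·30, 3·41) = (90, 123).
Step 4: Order so x ≤ y and verify: 90² + 123² = 8100 + 15129 = 23229 = n. ✓

n = 23229 = 90² + 123² (one valid representation with x ≤ y).


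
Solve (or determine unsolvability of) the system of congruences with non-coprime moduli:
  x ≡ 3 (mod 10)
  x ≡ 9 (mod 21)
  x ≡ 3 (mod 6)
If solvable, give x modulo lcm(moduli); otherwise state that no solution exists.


Moduli 10, 21, 6 are not pairwise coprime, so CRT works modulo lcm(m_i) when all pairwise compatibility conditions hold.
Pairwise compatibility: gcd(m_i, m_j) must divide a_i - a_j for every pair.
Merge one congruence at a time:
  Start: x ≡ 3 (mod 10).
  Combine with x ≡ 9 (mod 21): gcd(10, 21) = 1; 9 - 3 = 6, which IS divisible by 1, so compatible.
    Write x = 3 + 10·t and substitute into x ≡ 9 (mod 21): 10·t ≡ 9 − 3 = 6 (mod 21).
    The inverse of 10 mod 21 is 19 (since 10·19 = 190 = 9·21 + 1), so t ≡ 19·6 = 114 ≡ 9 (mod 21).
    Then x = 3 + 10·9 = 93, valid modulo lcm(10, 21) = 210: x ≡ 93 (mod 210).
  Combine with x ≡ 3 (mod 6): gcd(210, 6) = 6; 3 - 93 = -90, which IS divisible by 6, so compatible.
    Write x = 93 + 210·t and substitute into x ≡ 3 (mod 6): 210·t ≡ 3 − 93 = -90 (mod 6).
    Divide the congruence (and modulus) by g = 6: 35·t ≡ -15 (mod 1).
    Modulo 1 every t works; take t = 0.
    Then x = 93 + 210·0 = 93, valid modulo lcm(210, 6) = 210: x ≡ 93 (mod 210).
Verify: 93 mod 10 = 3, 93 mod 21 = 9, 93 mod 6 = 3.

x ≡ 93 (mod 210).


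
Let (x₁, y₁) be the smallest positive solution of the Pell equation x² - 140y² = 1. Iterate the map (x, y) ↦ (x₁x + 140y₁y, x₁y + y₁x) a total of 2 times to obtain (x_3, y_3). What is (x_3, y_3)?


Step 1: Find the fundamental solution (x₁, y₁) of x² - 140y² = 1.
  Expand √140 as a continued fraction. a₀ = ⌊√140⌋ = 11; iterate m_{k+1} = d_k·a_k − m_k, d_{k+1} = (140 − m_{k+1}²)/d_k, a_{k+1} = ⌊(a₀ + m_{k+1})/d_{k+1}⌋ (starting m₀ = 0, d₀ = 1), with convergents p_k = a_k·p_{k-1} + p_{k-2}, q_k = a_k·q_{k-1} + q_{k-2} (p₋₁ = 1, q₋₁ = 0):
  k = 0: a₀ = 11; p₀/q₀ = 11/1; p₀² − 140·q₀² = 121 − 140 = -19.
  k = 1: m = 11, d = 19, a = ⌊(11 + 11)/19⌋ = 1; p/q = (1·11 + 1)/(1·1 + 0) = 12/1; p² − 140·q² = 144 − 140 = 4.
  k = 2: m = 8, d = 4, a = ⌊(11 + 8)/4⌋ = 4; p/q = (4·12 + 11)/(4·1 + 1) = 59/5; p² − 140·q² = 3481 − 3500 = -19.
  k = 3: m = 8, d = 19, a = ⌊(11 + 8)/19⌋ = 1; p/q = (1·59 + 12)/(1·5 + 1) = 71/6; p² − 140·q² = 5041 − 5040 = 1.
  The first convergent with p² − 140·q² = 1 gives the fundamental solution (x₁, y₁) = (71, 6).
Step 2: Apply the recurrence (x_{n+1}, y_{n+1}) = (x₁x_n + 140y₁y_n, x₁y_n + y₁x_n) repeatedly.
  From (x_1, y_1) = (71, 6): x_2 = 71·71 + 140·6·6 = 10081; y_2 = 71·6 + 6·71 = 852.
  From (x_2, y_2) = (10081, 852): x_3 = 71·10081 + 140·6·852 = 1431431; y_3 = 71·852 + 6·10081 = 120978.
Step 3: Verify x_3² - 140·y_3² = 2048994707761 - 2048994707760 = 1 (should be 1). ✓

(x_1, y_1) = (71, 6); (x_3, y_3) = (1431431, 120978).


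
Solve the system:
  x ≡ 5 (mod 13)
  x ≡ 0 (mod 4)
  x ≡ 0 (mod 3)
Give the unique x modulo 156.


Moduli 13, 4, 3 are pairwise coprime; by CRT there is a unique solution modulo M = 13 · 4 · 3 = 156.
Solve pairwise, accumulating the modulus:
  Start with x ≡ 5 (mod 13).
  Combine with x ≡ 0 (mod 4): since gcd(13, 4) = 1, we get a unique residue mod 52.
    Write x = 5 + 13·t and substitute into x ≡ 0 (mod 4): 13·t ≡ 0 − 5 = -5 (mod 4).
    Reduce coefficients mod 4: 1·t ≡ 3 (mod 4).
    So t ≡ 3 (mod 4).
    Then x = 5 + 13·3 = 44, valid modulo lcm(13, 4) = 52: x ≡ 44 (mod 52).
  Combine with x ≡ 0 (mod 3): since gcd(52, 3) = 1, we get a unique residue mod 156.
    Write x = 44 + 52·t and substitute into x ≡ 0 (mod 3): 52·t ≡ 0 − 44 = -44 (mod 3).
    Reduce coefficients mod 3: 1·t ≡ 1 (mod 3).
    So t ≡ 1 (mod 3).
    Then x = 44 + 52·1 = 96, valid modulo lcm(52, 3) = 156: x ≡ 96 (mod 156).
Verify: 96 mod 13 = 5 ✓, 96 mod 4 = 0 ✓, 96 mod 3 = 0 ✓.

x ≡ 96 (mod 156).


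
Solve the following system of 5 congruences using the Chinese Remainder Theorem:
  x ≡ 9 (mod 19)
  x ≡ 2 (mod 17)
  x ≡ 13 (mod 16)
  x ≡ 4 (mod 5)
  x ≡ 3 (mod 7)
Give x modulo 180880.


Product of moduli M = 19 · 17 · 16 · 5 · 7 = 180880.
Merge one congruence at a time:
  Start: x ≡ 9 (mod 19).
  Combine with x ≡ 2 (mod 17); new modulus lcm = 323.
    Write x = 9 + 19·t and substitute into x ≡ 2 (mod 17): 19·t ≡ 2 − 9 = -7 (mod 17).
    Reduce coefficients mod 17: 2·t ≡ 10 (mod 17).
    The inverse of 2 mod 17 is 9 (since 2·9 = 18 = 1·17 + 1), so t ≡ 9·10 = 90 ≡ 5 (mod 17).
    Then x = 9 + 19·5 = 104, valid modulo lcm(19, 17) = 323: x ≡ 104 (mod 323).
  Combine with x ≡ 13 (mod 16); new modulus lcm = 5168.
    Write x = 104 + 323·t and substitute into x ≡ 13 (mod 16): 323·t ≡ 13 − 104 = -91 (mod 16).
    Reduce coefficients mod 16: 3·t ≡ 5 (mod 16).
    The inverse of 3 mod 16 is 11 (since 3·11 = 33 = 2·16 + 1), so t ≡ 11·5 = 55 ≡ 7 (mod 16).
    Then x = 104 + 323·7 = 2365, valid modulo lcm(323, 16) = 5168: x ≡ 2365 (mod 5168).
  Combine with x ≡ 4 (mod 5); new modulus lcm = 25840.
    Write x = 2365 + 5168·t and substitute into x ≡ 4 (mod 5): 5168·t ≡ 4 − 2365 = -2361 (mod 5).
    Reduce coefficients mod 5: 3·t ≡ 4 (mod 5).
    The inverse of 3 mod 5 is 2 (since 3·2 = 6 = 1·5 + 1), so t ≡ 2·4 = 8 ≡ 3 (mod 5).
    Then x = 2365 + 5168·3 = 17869, valid modulo lcm(5168, 5) = 25840: x ≡ 17869 (mod 25840).
  Combine with x ≡ 3 (mod 7); new modulus lcm = 180880.
    Write x = 17869 + 25840·t and substitute into x ≡ 3 (mod 7): 25840·t ≡ 3 − 17869 = -17866 (mod 7).
    Reduce coefficients mod 7: 3·t ≡ 5 (mod 7).
    The inverse of 3 mod 7 is 5 (since 3·5 = 15 = 2·7 + 1), so t ≡ 5·5 = 25 ≡ 4 (mod 7).
    Then x = 17869 + 25840·4 = 121229, valid modulo lcm(25840, 7) = 180880: x ≡ 121229 (mod 180880).
Verify against each original: 121229 mod 19 = 9, 121229 mod 17 = 2, 121229 mod 16 = 13, 121229 mod 5 = 4, 121229 mod 7 = 3.

x ≡ 121229 (mod 180880).


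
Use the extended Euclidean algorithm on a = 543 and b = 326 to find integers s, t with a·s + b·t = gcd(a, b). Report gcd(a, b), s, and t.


Euclidean algorithm on (543, 326) — divide until remainder is 0:
  543 = 1 · 326 + 217
  326 = 1 · 217 + 109
  217 = 1 · 109 + 108
  109 = 1 · 108 + 1
  108 = 108 · 1 + 0
gcd(543, 326) = 1.
Track Bezout coefficients alongside the remainders: start with r₀ = 543 = a·1 + b·0 (s = 1, t = 0) and r₁ = 326 = a·0 + b·1 (s = 0, t = 1); each new remainder r_{k+1} = r_{k-1} − q_k·r_k inherits s_{k+1} = s_{k-1} − q_k·s_k, t_{k+1} = t_{k-1} − q_k·t_k, so r_k = a·s_k + b·t_k at every step:
  q = 1: r = 217, s = 1 − 1·0 = 1, t = 0 − 1·1 = -1  (check: 543·1 + 326·(-1) = 217)
  q = 1: r = 109, s = 0 − 1·1 = -1, t = 1 − 1·(-1) = 2  (check: 543·(-1) + 326·2 = 109)
  q = 1: r = 108, s = 1 − 1·(-1) = 2, t = -1 − 1·2 = -3  (check: 543·2 + 326·(-3) = 108)
  q = 1: r = 1, s = -1 − 1·2 = -3, t = 2 − 1·(-3) = 5  (check: 543·(-3) + 326·5 = 1)
The row with r = 1 (the gcd) gives the Bezout coefficients s = -3, t = 5.
Result: 543 · (-3) + 326 · (5) = 1.

gcd(543, 326) = 1; s = -3, t = 5 (check: 543·(-3) + 326·5 = 1).


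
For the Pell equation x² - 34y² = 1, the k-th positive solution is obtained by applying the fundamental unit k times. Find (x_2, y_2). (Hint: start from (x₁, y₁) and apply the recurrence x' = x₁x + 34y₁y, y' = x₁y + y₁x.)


Step 1: Find the fundamental solution (x₁, y₁) of x² - 34y² = 1.
  Expand √34 as a continued fraction. a₀ = ⌊√34⌋ = 5; iterate m_{k+1} = d_k·a_k − m_k, d_{k+1} = (34 − m_{k+1}²)/d_k, a_{k+1} = ⌊(a₀ + m_{k+1})/d_{k+1}⌋ (starting m₀ = 0, d₀ = 1), with convergents p_k = a_k·p_{k-1} + p_{k-2}, q_k = a_k·q_{k-1} + q_{k-2} (p₋₁ = 1, q₋₁ = 0):
  k = 0: a₀ = 5; p₀/q₀ = 5/1; p₀² − 34·q₀² = 25 − 34 = -9.
  k = 1: m = 5, d = 9, a = ⌊(5 + 5)/9⌋ = 1; p/q = (1·5 + 1)/(1·1 + 0) = 6/1; p² − 34·q² = 36 − 34 = 2.
  k = 2: m = 4, d = 2, a = ⌊(5 + 4)/2⌋ = 4; p/q = (4·6 + 5)/(4·1 + 1) = 29/5; p² − 34·q² = 841 − 850 = -9.
  k = 3: m = 4, d = 9, a = ⌊(5 + 4)/9⌋ = 1; p/q = (1·29 + 6)/(1·5 + 1) = 35/6; p² − 34·q² = 1225 − 1224 = 1.
  The first convergent with p² − 34·q² = 1 gives the fundamental solution (x₁, y₁) = (35, 6).
Step 2: Apply the recurrence (x_{n+1}, y_{n+1}) = (x₁x_n + 34y₁y_n, x₁y_n + y₁x_n) repeatedly.
  From (x_1, y_1) = (35, 6): x_2 = 35·35 + 34·6·6 = 2449; y_2 = 35·6 + 6·35 = 420.
Step 3: Verify x_2² - 34·y_2² = 5997601 - 5997600 = 1 (should be 1). ✓

(x_1, y_1) = (35, 6); (x_2, y_2) = (2449, 420).


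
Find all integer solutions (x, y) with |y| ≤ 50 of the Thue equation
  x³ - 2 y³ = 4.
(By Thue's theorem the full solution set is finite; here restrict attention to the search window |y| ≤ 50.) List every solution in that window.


The equation is x³ - 2y³ = 4. For fixed y, x³ = 2·y³ + 4, so a solution requires the RHS to be a perfect cube.
Strategy: iterate y from -50 to 50, compute RHS = 2·y³ + 4, and check whether it is a (positive or negative) perfect cube.
Check small values of y:
  y = 0: RHS = 4 is not a perfect cube.
  y = 1: RHS = 6 is not a perfect cube.
  y = -1: RHS = 2 is not a perfect cube.
  y = 2: RHS = 20 is not a perfect cube.
  y = -2: RHS = -12 is not a perfect cube.
  y = 3: RHS = 58 is not a perfect cube.
  y = -3: RHS = -50 is not a perfect cube.
Continuing the search up to |y| = 50 finds no solutions either.
No (x, y) in the scanned range satisfies the equation.

No integer solutions with |y| ≤ 50.
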